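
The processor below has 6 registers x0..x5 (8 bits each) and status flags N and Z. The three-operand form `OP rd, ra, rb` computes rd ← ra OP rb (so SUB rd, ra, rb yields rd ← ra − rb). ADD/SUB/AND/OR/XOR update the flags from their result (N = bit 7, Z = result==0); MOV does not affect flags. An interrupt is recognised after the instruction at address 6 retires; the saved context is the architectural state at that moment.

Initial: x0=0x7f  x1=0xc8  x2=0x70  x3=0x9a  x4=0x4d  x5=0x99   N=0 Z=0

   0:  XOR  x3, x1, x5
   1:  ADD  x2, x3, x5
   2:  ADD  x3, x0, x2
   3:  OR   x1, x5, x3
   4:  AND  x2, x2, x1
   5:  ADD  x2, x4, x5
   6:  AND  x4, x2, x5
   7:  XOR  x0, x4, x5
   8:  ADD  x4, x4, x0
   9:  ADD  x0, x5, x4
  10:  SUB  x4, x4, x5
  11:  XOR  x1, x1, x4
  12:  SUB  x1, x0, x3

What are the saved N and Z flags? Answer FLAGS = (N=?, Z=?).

FLAGS = (N=1, Z=0)

after  0: x0=0x7f x1=0xc8 x2=0x70 x3=0x51 x4=0x4d x5=0x99  N=0 Z=0
after  1: x0=0x7f x1=0xc8 x2=0xea x3=0x51 x4=0x4d x5=0x99  N=1 Z=0
after  2: x0=0x7f x1=0xc8 x2=0xea x3=0x69 x4=0x4d x5=0x99  N=0 Z=0
after  3: x0=0x7f x1=0xf9 x2=0xea x3=0x69 x4=0x4d x5=0x99  N=1 Z=0
after  4: x0=0x7f x1=0xf9 x2=0xe8 x3=0x69 x4=0x4d x5=0x99  N=1 Z=0
after  5: x0=0x7f x1=0xf9 x2=0xe6 x3=0x69 x4=0x4d x5=0x99  N=1 Z=0
after  6: x0=0x7f x1=0xf9 x2=0xe6 x3=0x69 x4=0x80 x5=0x99  N=1 Z=0
-- IRQ taken; context saved, return-PC = 7 --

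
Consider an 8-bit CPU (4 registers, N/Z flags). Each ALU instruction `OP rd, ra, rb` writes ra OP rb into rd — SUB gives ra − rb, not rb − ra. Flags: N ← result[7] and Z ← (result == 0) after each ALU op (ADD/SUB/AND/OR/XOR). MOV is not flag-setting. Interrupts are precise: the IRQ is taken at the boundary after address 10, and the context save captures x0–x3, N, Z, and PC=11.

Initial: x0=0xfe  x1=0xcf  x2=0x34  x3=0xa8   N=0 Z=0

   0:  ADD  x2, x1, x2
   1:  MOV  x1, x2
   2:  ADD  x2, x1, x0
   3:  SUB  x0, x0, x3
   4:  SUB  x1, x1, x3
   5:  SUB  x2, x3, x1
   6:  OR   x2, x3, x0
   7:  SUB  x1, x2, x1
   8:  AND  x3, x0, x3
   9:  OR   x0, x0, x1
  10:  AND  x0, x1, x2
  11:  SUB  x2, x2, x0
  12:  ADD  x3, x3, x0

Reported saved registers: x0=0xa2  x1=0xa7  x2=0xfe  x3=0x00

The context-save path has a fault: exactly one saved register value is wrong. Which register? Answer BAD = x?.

after  0: x0=0xfe x1=0xcf x2=0x03 x3=0xa8  N=0 Z=0
after  1: x0=0xfe x1=0x03 x2=0x03 x3=0xa8  N=0 Z=0
after  2: x0=0xfe x1=0x03 x2=0x01 x3=0xa8  N=0 Z=0
after  3: x0=0x56 x1=0x03 x2=0x01 x3=0xa8  N=0 Z=0
after  4: x0=0x56 x1=0x5b x2=0x01 x3=0xa8  N=0 Z=0
after  5: x0=0x56 x1=0x5b x2=0x4d x3=0xa8  N=0 Z=0
after  6: x0=0x56 x1=0x5b x2=0xfe x3=0xa8  N=1 Z=0
after  7: x0=0x56 x1=0xa3 x2=0xfe x3=0xa8  N=1 Z=0
after  8: x0=0x56 x1=0xa3 x2=0xfe x3=0x00  N=0 Z=1
after  9: x0=0xf7 x1=0xa3 x2=0xfe x3=0x00  N=1 Z=0
after 10: x0=0xa2 x1=0xa3 x2=0xfe x3=0x00  N=1 Z=0
-- IRQ taken; context saved, return-PC = 11 --
mismatch: x1: reported 0xa7 vs actual 0xa3

BAD = x1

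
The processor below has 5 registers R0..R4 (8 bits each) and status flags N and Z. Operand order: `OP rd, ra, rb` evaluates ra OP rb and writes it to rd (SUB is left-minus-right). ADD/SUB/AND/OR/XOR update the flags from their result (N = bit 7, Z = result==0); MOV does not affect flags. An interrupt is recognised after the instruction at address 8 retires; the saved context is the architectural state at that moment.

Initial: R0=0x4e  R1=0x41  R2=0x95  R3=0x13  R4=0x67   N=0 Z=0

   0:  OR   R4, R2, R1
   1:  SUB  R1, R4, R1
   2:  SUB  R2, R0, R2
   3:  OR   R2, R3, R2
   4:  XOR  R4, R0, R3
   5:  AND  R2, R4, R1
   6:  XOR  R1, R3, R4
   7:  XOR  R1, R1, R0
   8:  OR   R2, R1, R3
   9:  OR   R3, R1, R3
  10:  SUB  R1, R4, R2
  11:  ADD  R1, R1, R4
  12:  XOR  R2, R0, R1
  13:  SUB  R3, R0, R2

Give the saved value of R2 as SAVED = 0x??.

SAVED = 0x13

after  0: R0=0x4e R1=0x41 R2=0x95 R3=0x13 R4=0xd5  N=1 Z=0
after  1: R0=0x4e R1=0x94 R2=0x95 R3=0x13 R4=0xd5  N=1 Z=0
after  2: R0=0x4e R1=0x94 R2=0xb9 R3=0x13 R4=0xd5  N=1 Z=0
after  3: R0=0x4e R1=0x94 R2=0xbb R3=0x13 R4=0xd5  N=1 Z=0
after  4: R0=0x4e R1=0x94 R2=0xbb R3=0x13 R4=0x5d  N=0 Z=0
after  5: R0=0x4e R1=0x94 R2=0x14 R3=0x13 R4=0x5d  N=0 Z=0
after  6: R0=0x4e R1=0x4e R2=0x14 R3=0x13 R4=0x5d  N=0 Z=0
after  7: R0=0x4e R1=0x00 R2=0x14 R3=0x13 R4=0x5d  N=0 Z=1
after  8: R0=0x4e R1=0x00 R2=0x13 R3=0x13 R4=0x5d  N=0 Z=0
-- IRQ taken; context saved, return-PC = 9 --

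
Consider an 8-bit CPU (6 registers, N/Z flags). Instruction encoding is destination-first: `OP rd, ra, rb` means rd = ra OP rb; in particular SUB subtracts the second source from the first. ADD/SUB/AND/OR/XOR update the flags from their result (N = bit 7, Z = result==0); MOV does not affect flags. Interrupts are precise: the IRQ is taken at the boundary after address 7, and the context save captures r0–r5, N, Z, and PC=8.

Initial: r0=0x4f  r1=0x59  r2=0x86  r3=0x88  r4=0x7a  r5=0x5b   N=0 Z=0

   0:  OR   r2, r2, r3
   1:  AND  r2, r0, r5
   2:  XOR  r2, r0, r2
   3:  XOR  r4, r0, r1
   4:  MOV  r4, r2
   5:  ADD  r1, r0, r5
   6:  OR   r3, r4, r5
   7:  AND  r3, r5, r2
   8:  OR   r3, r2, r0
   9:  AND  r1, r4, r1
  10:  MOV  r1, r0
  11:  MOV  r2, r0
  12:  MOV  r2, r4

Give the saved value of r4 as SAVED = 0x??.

after  0: r0=0x4f r1=0x59 r2=0x8e r3=0x88 r4=0x7a r5=0x5b  N=1 Z=0
after  1: r0=0x4f r1=0x59 r2=0x4b r3=0x88 r4=0x7a r5=0x5b  N=0 Z=0
after  2: r0=0x4f r1=0x59 r2=0x04 r3=0x88 r4=0x7a r5=0x5b  N=0 Z=0
after  3: r0=0x4f r1=0x59 r2=0x04 r3=0x88 r4=0x16 r5=0x5b  N=0 Z=0
after  4: r0=0x4f r1=0x59 r2=0x04 r3=0x88 r4=0x04 r5=0x5b  N=0 Z=0
after  5: r0=0x4f r1=0xaa r2=0x04 r3=0x88 r4=0x04 r5=0x5b  N=1 Z=0
after  6: r0=0x4f r1=0xaa r2=0x04 r3=0x5f r4=0x04 r5=0x5b  N=0 Z=0
after  7: r0=0x4f r1=0xaa r2=0x04 r3=0x00 r4=0x04 r5=0x5b  N=0 Z=1
-- IRQ taken; context saved, return-PC = 8 --

SAVED = 0x04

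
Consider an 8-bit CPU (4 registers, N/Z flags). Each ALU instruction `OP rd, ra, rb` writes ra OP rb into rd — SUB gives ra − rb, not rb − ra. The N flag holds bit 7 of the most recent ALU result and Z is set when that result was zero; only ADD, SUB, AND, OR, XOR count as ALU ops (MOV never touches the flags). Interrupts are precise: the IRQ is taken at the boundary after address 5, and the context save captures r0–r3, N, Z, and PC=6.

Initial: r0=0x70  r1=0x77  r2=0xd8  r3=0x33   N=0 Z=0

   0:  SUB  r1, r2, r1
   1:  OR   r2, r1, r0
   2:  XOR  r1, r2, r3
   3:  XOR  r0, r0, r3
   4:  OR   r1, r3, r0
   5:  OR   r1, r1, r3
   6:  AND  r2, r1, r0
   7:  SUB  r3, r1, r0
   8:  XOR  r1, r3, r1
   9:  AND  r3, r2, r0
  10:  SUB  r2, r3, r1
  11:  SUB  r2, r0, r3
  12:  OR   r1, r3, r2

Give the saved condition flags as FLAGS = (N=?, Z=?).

after  0: r0=0x70 r1=0x61 r2=0xd8 r3=0x33  N=0 Z=0
after  1: r0=0x70 r1=0x61 r2=0x71 r3=0x33  N=0 Z=0
after  2: r0=0x70 r1=0x42 r2=0x71 r3=0x33  N=0 Z=0
after  3: r0=0x43 r1=0x42 r2=0x71 r3=0x33  N=0 Z=0
after  4: r0=0x43 r1=0x73 r2=0x71 r3=0x33  N=0 Z=0
after  5: r0=0x43 r1=0x73 r2=0x71 r3=0x33  N=0 Z=0
-- IRQ taken; context saved, return-PC = 6 --

FLAGS = (N=0, Z=0)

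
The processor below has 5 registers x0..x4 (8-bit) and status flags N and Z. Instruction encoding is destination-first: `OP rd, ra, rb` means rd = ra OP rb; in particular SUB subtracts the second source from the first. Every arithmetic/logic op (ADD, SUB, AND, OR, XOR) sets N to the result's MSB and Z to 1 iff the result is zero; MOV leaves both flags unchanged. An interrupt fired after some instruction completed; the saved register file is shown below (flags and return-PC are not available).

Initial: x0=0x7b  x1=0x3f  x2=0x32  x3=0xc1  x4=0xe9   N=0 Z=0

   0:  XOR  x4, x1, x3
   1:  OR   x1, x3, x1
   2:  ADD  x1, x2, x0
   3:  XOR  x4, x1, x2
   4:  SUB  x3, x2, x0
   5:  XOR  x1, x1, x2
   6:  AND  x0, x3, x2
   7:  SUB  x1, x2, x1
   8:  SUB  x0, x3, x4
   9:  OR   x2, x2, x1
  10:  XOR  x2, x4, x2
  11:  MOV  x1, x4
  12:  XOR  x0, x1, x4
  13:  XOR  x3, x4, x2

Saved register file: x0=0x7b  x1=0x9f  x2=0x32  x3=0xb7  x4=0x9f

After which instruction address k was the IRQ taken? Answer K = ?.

K = 5

after  0: x0=0x7b x1=0x3f x2=0x32 x3=0xc1 x4=0xfe  N=1 Z=0
after  1: x0=0x7b x1=0xff x2=0x32 x3=0xc1 x4=0xfe  N=1 Z=0
after  2: x0=0x7b x1=0xad x2=0x32 x3=0xc1 x4=0xfe  N=1 Z=0
after  3: x0=0x7b x1=0xad x2=0x32 x3=0xc1 x4=0x9f  N=1 Z=0
after  4: x0=0x7b x1=0xad x2=0x32 x3=0xb7 x4=0x9f  N=1 Z=0
after  5: x0=0x7b x1=0x9f x2=0x32 x3=0xb7 x4=0x9f  N=1 Z=0
-- IRQ taken; context saved, return-PC = 6 --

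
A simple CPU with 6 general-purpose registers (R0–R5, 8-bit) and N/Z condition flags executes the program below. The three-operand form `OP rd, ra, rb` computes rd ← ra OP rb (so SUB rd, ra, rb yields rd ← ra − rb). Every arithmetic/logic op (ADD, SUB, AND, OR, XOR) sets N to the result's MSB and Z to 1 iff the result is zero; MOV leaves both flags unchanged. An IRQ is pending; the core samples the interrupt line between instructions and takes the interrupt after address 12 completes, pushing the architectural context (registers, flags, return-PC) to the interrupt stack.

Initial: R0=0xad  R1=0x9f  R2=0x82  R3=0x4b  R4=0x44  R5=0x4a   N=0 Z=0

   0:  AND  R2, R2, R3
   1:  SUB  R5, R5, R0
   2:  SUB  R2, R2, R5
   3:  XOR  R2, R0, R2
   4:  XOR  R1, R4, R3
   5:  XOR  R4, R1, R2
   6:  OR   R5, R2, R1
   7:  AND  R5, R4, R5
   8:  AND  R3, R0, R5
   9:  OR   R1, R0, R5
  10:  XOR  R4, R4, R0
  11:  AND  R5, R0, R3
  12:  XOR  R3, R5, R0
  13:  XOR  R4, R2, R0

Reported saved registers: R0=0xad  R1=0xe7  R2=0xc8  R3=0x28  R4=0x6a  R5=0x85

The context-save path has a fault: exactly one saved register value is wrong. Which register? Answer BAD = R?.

BAD = R1

after  0: R0=0xad R1=0x9f R2=0x02 R3=0x4b R4=0x44 R5=0x4a  N=0 Z=0
after  1: R0=0xad R1=0x9f R2=0x02 R3=0x4b R4=0x44 R5=0x9d  N=1 Z=0
after  2: R0=0xad R1=0x9f R2=0x65 R3=0x4b R4=0x44 R5=0x9d  N=0 Z=0
after  3: R0=0xad R1=0x9f R2=0xc8 R3=0x4b R4=0x44 R5=0x9d  N=1 Z=0
after  4: R0=0xad R1=0x0f R2=0xc8 R3=0x4b R4=0x44 R5=0x9d  N=0 Z=0
after  5: R0=0xad R1=0x0f R2=0xc8 R3=0x4b R4=0xc7 R5=0x9d  N=1 Z=0
after  6: R0=0xad R1=0x0f R2=0xc8 R3=0x4b R4=0xc7 R5=0xcf  N=1 Z=0
after  7: R0=0xad R1=0x0f R2=0xc8 R3=0x4b R4=0xc7 R5=0xc7  N=1 Z=0
after  8: R0=0xad R1=0x0f R2=0xc8 R3=0x85 R4=0xc7 R5=0xc7  N=1 Z=0
after  9: R0=0xad R1=0xef R2=0xc8 R3=0x85 R4=0xc7 R5=0xc7  N=1 Z=0
after 10: R0=0xad R1=0xef R2=0xc8 R3=0x85 R4=0x6a R5=0xc7  N=0 Z=0
after 11: R0=0xad R1=0xef R2=0xc8 R3=0x85 R4=0x6a R5=0x85  N=1 Z=0
after 12: R0=0xad R1=0xef R2=0xc8 R3=0x28 R4=0x6a R5=0x85  N=0 Z=0
-- IRQ taken; context saved, return-PC = 13 --
mismatch: R1: reported 0xe7 vs actual 0xef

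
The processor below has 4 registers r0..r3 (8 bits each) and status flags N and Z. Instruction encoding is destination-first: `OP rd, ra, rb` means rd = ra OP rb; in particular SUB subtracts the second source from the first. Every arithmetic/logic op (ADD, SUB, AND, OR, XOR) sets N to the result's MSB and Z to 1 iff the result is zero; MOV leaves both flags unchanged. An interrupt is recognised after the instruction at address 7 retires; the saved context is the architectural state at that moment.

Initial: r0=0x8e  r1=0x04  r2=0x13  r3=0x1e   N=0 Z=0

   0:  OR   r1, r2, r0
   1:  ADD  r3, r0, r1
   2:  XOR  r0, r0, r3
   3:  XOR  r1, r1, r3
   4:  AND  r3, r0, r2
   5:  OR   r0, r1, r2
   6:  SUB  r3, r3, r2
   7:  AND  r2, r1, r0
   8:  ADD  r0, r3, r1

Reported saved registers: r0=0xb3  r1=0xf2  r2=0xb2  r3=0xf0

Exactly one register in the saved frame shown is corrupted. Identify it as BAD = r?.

after  0: r0=0x8e r1=0x9f r2=0x13 r3=0x1e  N=1 Z=0
after  1: r0=0x8e r1=0x9f r2=0x13 r3=0x2d  N=0 Z=0
after  2: r0=0xa3 r1=0x9f r2=0x13 r3=0x2d  N=1 Z=0
after  3: r0=0xa3 r1=0xb2 r2=0x13 r3=0x2d  N=1 Z=0
after  4: r0=0xa3 r1=0xb2 r2=0x13 r3=0x03  N=0 Z=0
after  5: r0=0xb3 r1=0xb2 r2=0x13 r3=0x03  N=1 Z=0
after  6: r0=0xb3 r1=0xb2 r2=0x13 r3=0xf0  N=1 Z=0
after  7: r0=0xb3 r1=0xb2 r2=0xb2 r3=0xf0  N=1 Z=0
-- IRQ taken; context saved, return-PC = 8 --
mismatch: r1: reported 0xf2 vs actual 0xb2

BAD = r1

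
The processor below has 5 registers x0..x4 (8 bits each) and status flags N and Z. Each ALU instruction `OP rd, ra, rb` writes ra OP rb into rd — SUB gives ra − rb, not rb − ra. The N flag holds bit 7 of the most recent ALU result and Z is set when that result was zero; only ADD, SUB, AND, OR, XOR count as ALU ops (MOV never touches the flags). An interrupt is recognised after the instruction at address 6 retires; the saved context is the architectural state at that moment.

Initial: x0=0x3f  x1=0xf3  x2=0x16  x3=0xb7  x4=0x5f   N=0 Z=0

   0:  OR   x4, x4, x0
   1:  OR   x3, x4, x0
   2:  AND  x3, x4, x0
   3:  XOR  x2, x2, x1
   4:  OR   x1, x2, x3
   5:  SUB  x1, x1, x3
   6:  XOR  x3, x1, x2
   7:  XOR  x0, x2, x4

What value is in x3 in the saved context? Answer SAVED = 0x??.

after  0: x0=0x3f x1=0xf3 x2=0x16 x3=0xb7 x4=0x7f  N=0 Z=0
after  1: x0=0x3f x1=0xf3 x2=0x16 x3=0x7f x4=0x7f  N=0 Z=0
after  2: x0=0x3f x1=0xf3 x2=0x16 x3=0x3f x4=0x7f  N=0 Z=0
after  3: x0=0x3f x1=0xf3 x2=0xe5 x3=0x3f x4=0x7f  N=1 Z=0
after  4: x0=0x3f x1=0xff x2=0xe5 x3=0x3f x4=0x7f  N=1 Z=0
after  5: x0=0x3f x1=0xc0 x2=0xe5 x3=0x3f x4=0x7f  N=1 Z=0
after  6: x0=0x3f x1=0xc0 x2=0xe5 x3=0x25 x4=0x7f  N=0 Z=0
-- IRQ taken; context saved, return-PC = 7 --

SAVED = 0x25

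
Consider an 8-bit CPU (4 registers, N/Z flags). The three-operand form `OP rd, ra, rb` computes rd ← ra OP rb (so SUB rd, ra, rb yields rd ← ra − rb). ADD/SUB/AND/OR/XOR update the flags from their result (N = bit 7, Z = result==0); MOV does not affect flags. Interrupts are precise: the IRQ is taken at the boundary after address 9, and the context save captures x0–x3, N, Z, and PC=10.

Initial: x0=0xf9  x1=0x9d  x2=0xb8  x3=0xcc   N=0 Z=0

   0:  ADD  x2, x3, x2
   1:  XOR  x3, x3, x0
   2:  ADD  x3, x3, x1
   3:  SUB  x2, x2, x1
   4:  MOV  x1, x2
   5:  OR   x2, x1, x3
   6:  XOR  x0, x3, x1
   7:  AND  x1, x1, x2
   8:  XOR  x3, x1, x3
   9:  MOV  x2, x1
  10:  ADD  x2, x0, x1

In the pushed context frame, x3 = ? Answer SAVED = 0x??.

after  0: x0=0xf9 x1=0x9d x2=0x84 x3=0xcc  N=1 Z=0
after  1: x0=0xf9 x1=0x9d x2=0x84 x3=0x35  N=0 Z=0
after  2: x0=0xf9 x1=0x9d x2=0x84 x3=0xd2  N=1 Z=0
after  3: x0=0xf9 x1=0x9d x2=0xe7 x3=0xd2  N=1 Z=0
after  4: x0=0xf9 x1=0xe7 x2=0xe7 x3=0xd2  N=1 Z=0
after  5: x0=0xf9 x1=0xe7 x2=0xf7 x3=0xd2  N=1 Z=0
after  6: x0=0x35 x1=0xe7 x2=0xf7 x3=0xd2  N=0 Z=0
after  7: x0=0x35 x1=0xe7 x2=0xf7 x3=0xd2  N=1 Z=0
after  8: x0=0x35 x1=0xe7 x2=0xf7 x3=0x35  N=0 Z=0
after  9: x0=0x35 x1=0xe7 x2=0xe7 x3=0x35  N=0 Z=0
-- IRQ taken; context saved, return-PC = 10 --

SAVED = 0x35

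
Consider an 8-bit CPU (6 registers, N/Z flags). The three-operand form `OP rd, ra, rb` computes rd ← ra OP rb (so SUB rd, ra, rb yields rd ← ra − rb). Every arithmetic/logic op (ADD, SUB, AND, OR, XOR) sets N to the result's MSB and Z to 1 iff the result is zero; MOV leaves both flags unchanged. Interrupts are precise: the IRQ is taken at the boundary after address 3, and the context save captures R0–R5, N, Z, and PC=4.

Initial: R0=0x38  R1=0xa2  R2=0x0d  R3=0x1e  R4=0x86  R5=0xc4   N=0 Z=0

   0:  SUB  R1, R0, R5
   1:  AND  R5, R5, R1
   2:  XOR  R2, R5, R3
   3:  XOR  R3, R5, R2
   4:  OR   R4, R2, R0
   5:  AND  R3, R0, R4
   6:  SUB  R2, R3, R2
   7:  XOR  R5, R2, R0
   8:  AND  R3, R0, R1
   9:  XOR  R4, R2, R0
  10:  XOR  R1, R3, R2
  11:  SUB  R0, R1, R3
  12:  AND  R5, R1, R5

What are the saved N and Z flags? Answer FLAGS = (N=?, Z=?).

after  0: R0=0x38 R1=0x74 R2=0x0d R3=0x1e R4=0x86 R5=0xc4  N=0 Z=0
after  1: R0=0x38 R1=0x74 R2=0x0d R3=0x1e R4=0x86 R5=0x44  N=0 Z=0
after  2: R0=0x38 R1=0x74 R2=0x5a R3=0x1e R4=0x86 R5=0x44  N=0 Z=0
after  3: R0=0x38 R1=0x74 R2=0x5a R3=0x1e R4=0x86 R5=0x44  N=0 Z=0
-- IRQ taken; context saved, return-PC = 4 --

FLAGS = (N=0, Z=0)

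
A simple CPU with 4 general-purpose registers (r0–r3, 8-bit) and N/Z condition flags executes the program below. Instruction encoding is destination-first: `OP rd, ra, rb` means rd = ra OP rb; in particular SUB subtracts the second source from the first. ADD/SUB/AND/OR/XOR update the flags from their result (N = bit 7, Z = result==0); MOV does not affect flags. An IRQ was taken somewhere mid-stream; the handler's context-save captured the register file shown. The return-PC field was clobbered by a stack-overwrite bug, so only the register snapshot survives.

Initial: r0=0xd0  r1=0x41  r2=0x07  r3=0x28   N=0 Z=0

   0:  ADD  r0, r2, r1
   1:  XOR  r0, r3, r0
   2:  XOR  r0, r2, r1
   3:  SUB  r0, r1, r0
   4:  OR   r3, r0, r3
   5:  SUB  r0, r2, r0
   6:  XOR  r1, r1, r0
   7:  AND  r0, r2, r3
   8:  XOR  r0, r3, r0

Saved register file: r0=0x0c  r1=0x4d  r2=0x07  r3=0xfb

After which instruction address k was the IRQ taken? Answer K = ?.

K = 6

after  0: r0=0x48 r1=0x41 r2=0x07 r3=0x28  N=0 Z=0
after  1: r0=0x60 r1=0x41 r2=0x07 r3=0x28  N=0 Z=0
after  2: r0=0x46 r1=0x41 r2=0x07 r3=0x28  N=0 Z=0
after  3: r0=0xfb r1=0x41 r2=0x07 r3=0x28  N=1 Z=0
after  4: r0=0xfb r1=0x41 r2=0x07 r3=0xfb  N=1 Z=0
after  5: r0=0x0c r1=0x41 r2=0x07 r3=0xfb  N=0 Z=0
after  6: r0=0x0c r1=0x4d r2=0x07 r3=0xfb  N=0 Z=0
-- IRQ taken; context saved, return-PC = 7 --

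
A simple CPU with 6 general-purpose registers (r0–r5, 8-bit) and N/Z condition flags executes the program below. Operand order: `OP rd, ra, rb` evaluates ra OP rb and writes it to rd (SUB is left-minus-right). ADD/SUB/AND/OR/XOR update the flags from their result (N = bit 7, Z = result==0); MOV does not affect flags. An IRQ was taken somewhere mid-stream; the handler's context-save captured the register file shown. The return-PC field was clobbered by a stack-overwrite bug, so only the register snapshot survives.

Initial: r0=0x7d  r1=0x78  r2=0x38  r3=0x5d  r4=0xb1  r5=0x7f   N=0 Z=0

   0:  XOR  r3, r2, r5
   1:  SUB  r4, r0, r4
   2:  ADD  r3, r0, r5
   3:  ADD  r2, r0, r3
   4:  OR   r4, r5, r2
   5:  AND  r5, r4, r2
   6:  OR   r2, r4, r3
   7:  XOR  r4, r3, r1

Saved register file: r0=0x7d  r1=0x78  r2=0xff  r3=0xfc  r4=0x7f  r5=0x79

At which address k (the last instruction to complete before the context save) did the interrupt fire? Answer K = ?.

K = 6

after  0: r0=0x7d r1=0x78 r2=0x38 r3=0x47 r4=0xb1 r5=0x7f  N=0 Z=0
after  1: r0=0x7d r1=0x78 r2=0x38 r3=0x47 r4=0xcc r5=0x7f  N=1 Z=0
after  2: r0=0x7d r1=0x78 r2=0x38 r3=0xfc r4=0xcc r5=0x7f  N=1 Z=0
after  3: r0=0x7d r1=0x78 r2=0x79 r3=0xfc r4=0xcc r5=0x7f  N=0 Z=0
after  4: r0=0x7d r1=0x78 r2=0x79 r3=0xfc r4=0x7f r5=0x7f  N=0 Z=0
after  5: r0=0x7d r1=0x78 r2=0x79 r3=0xfc r4=0x7f r5=0x79  N=0 Z=0
after  6: r0=0x7d r1=0x78 r2=0xff r3=0xfc r4=0x7f r5=0x79  N=1 Z=0
-- IRQ taken; context saved, return-PC = 7 --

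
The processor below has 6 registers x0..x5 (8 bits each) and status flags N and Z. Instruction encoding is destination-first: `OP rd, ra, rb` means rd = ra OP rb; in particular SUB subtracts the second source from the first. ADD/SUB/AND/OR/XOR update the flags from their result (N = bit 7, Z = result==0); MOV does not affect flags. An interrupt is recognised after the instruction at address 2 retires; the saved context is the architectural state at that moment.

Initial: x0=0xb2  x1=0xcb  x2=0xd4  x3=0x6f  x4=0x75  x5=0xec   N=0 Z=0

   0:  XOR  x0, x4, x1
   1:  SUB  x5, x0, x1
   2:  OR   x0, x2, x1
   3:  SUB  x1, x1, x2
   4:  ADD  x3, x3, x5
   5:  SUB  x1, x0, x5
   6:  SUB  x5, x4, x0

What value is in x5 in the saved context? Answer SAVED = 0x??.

after  0: x0=0xbe x1=0xcb x2=0xd4 x3=0x6f x4=0x75 x5=0xec  N=1 Z=0
after  1: x0=0xbe x1=0xcb x2=0xd4 x3=0x6f x4=0x75 x5=0xf3  N=1 Z=0
after  2: x0=0xdf x1=0xcb x2=0xd4 x3=0x6f x4=0x75 x5=0xf3  N=1 Z=0
-- IRQ taken; context saved, return-PC = 3 --

SAVED = 0xf3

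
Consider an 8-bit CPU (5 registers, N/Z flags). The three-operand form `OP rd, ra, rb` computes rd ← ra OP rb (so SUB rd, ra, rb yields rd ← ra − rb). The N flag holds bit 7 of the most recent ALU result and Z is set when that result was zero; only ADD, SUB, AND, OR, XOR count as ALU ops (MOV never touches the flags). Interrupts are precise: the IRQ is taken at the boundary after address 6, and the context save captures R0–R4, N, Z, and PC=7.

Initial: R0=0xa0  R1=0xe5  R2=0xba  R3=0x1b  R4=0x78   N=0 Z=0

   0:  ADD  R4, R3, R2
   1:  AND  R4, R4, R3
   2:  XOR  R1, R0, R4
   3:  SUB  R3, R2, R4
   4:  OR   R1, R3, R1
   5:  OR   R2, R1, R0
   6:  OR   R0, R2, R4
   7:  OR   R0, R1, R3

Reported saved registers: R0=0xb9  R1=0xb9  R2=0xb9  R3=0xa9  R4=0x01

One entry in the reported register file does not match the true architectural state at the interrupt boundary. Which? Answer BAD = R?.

after  0: R0=0xa0 R1=0xe5 R2=0xba R3=0x1b R4=0xd5  N=1 Z=0
after  1: R0=0xa0 R1=0xe5 R2=0xba R3=0x1b R4=0x11  N=0 Z=0
after  2: R0=0xa0 R1=0xb1 R2=0xba R3=0x1b R4=0x11  N=1 Z=0
after  3: R0=0xa0 R1=0xb1 R2=0xba R3=0xa9 R4=0x11  N=1 Z=0
after  4: R0=0xa0 R1=0xb9 R2=0xba R3=0xa9 R4=0x11  N=1 Z=0
after  5: R0=0xa0 R1=0xb9 R2=0xb9 R3=0xa9 R4=0x11  N=1 Z=0
after  6: R0=0xb9 R1=0xb9 R2=0xb9 R3=0xa9 R4=0x11  N=1 Z=0
-- IRQ taken; context saved, return-PC = 7 --
mismatch: R4: reported 0x01 vs actual 0x11

BAD = R4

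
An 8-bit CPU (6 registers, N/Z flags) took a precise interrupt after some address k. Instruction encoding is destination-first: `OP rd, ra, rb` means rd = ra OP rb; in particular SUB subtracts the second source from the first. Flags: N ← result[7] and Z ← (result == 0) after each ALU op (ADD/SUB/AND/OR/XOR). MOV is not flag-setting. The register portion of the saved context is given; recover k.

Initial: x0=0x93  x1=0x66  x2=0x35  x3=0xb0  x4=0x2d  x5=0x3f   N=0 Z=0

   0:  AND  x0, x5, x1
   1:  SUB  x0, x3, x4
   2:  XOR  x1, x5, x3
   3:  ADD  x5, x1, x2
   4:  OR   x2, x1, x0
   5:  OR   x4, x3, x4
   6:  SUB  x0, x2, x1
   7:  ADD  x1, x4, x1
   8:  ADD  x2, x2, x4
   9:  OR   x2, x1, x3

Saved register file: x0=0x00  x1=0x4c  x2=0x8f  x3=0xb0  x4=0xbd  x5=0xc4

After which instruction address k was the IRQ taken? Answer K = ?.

K = 7

after  0: x0=0x26 x1=0x66 x2=0x35 x3=0xb0 x4=0x2d x5=0x3f  N=0 Z=0
after  1: x0=0x83 x1=0x66 x2=0x35 x3=0xb0 x4=0x2d x5=0x3f  N=1 Z=0
after  2: x0=0x83 x1=0x8f x2=0x35 x3=0xb0 x4=0x2d x5=0x3f  N=1 Z=0
after  3: x0=0x83 x1=0x8f x2=0x35 x3=0xb0 x4=0x2d x5=0xc4  N=1 Z=0
after  4: x0=0x83 x1=0x8f x2=0x8f x3=0xb0 x4=0x2d x5=0xc4  N=1 Z=0
after  5: x0=0x83 x1=0x8f x2=0x8f x3=0xb0 x4=0xbd x5=0xc4  N=1 Z=0
after  6: x0=0x00 x1=0x8f x2=0x8f x3=0xb0 x4=0xbd x5=0xc4  N=0 Z=1
after  7: x0=0x00 x1=0x4c x2=0x8f x3=0xb0 x4=0xbd x5=0xc4  N=0 Z=0
-- IRQ taken; context saved, return-PC = 8 --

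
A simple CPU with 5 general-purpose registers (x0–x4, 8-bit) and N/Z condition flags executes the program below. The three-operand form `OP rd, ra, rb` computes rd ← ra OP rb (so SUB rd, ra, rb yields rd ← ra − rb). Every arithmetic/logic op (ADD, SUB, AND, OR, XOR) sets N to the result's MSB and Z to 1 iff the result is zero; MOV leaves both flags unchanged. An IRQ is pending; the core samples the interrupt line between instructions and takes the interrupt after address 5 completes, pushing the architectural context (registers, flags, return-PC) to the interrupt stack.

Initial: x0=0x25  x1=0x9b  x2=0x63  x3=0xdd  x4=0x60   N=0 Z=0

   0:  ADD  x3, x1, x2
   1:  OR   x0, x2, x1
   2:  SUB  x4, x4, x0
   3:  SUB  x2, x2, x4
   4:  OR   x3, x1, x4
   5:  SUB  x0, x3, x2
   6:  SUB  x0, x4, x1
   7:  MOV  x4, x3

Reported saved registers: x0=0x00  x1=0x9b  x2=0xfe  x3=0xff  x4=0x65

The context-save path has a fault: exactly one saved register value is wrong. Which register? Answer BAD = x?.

after  0: x0=0x25 x1=0x9b x2=0x63 x3=0xfe x4=0x60  N=1 Z=0
after  1: x0=0xfb x1=0x9b x2=0x63 x3=0xfe x4=0x60  N=1 Z=0
after  2: x0=0xfb x1=0x9b x2=0x63 x3=0xfe x4=0x65  N=0 Z=0
after  3: x0=0xfb x1=0x9b x2=0xfe x3=0xfe x4=0x65  N=1 Z=0
after  4: x0=0xfb x1=0x9b x2=0xfe x3=0xff x4=0x65  N=1 Z=0
after  5: x0=0x01 x1=0x9b x2=0xfe x3=0xff x4=0x65  N=0 Z=0
-- IRQ taken; context saved, return-PC = 6 --
mismatch: x0: reported 0x00 vs actual 0x01

BAD = x0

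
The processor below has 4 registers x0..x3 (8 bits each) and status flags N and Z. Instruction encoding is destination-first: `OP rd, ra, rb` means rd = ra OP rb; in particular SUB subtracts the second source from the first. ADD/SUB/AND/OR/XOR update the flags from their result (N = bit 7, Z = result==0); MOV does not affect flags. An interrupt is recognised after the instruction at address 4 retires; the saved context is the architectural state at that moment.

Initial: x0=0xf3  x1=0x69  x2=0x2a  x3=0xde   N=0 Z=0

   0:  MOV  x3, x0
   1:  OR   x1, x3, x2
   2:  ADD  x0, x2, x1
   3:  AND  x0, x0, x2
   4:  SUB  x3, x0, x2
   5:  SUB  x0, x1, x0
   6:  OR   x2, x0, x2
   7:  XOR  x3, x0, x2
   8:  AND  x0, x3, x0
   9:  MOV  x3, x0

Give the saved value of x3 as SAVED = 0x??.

SAVED = 0xf6

after  0: x0=0xf3 x1=0x69 x2=0x2a x3=0xf3  N=0 Z=0
after  1: x0=0xf3 x1=0xfb x2=0x2a x3=0xf3  N=1 Z=0
after  2: x0=0x25 x1=0xfb x2=0x2a x3=0xf3  N=0 Z=0
after  3: x0=0x20 x1=0xfb x2=0x2a x3=0xf3  N=0 Z=0
after  4: x0=0x20 x1=0xfb x2=0x2a x3=0xf6  N=1 Z=0
-- IRQ taken; context saved, return-PC = 5 --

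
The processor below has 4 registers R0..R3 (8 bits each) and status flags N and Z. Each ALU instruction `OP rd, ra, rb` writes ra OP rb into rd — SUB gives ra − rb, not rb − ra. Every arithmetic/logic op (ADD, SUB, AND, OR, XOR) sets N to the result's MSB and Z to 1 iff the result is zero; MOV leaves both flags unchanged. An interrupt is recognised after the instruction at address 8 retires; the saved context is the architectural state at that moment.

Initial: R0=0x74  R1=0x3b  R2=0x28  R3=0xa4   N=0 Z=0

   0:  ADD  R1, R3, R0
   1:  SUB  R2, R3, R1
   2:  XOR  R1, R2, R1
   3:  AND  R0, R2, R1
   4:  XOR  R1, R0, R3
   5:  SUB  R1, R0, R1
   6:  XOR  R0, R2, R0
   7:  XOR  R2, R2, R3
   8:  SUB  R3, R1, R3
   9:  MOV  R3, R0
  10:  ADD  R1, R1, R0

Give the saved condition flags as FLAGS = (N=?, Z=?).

after  0: R0=0x74 R1=0x18 R2=0x28 R3=0xa4  N=0 Z=0
after  1: R0=0x74 R1=0x18 R2=0x8c R3=0xa4  N=1 Z=0
after  2: R0=0x74 R1=0x94 R2=0x8c R3=0xa4  N=1 Z=0
after  3: R0=0x84 R1=0x94 R2=0x8c R3=0xa4  N=1 Z=0
after  4: R0=0x84 R1=0x20 R2=0x8c R3=0xa4  N=0 Z=0
after  5: R0=0x84 R1=0x64 R2=0x8c R3=0xa4  N=0 Z=0
after  6: R0=0x08 R1=0x64 R2=0x8c R3=0xa4  N=0 Z=0
after  7: R0=0x08 R1=0x64 R2=0x28 R3=0xa4  N=0 Z=0
after  8: R0=0x08 R1=0x64 R2=0x28 R3=0xc0  N=1 Z=0
-- IRQ taken; context saved, return-PC = 9 --

FLAGS = (N=1, Z=0)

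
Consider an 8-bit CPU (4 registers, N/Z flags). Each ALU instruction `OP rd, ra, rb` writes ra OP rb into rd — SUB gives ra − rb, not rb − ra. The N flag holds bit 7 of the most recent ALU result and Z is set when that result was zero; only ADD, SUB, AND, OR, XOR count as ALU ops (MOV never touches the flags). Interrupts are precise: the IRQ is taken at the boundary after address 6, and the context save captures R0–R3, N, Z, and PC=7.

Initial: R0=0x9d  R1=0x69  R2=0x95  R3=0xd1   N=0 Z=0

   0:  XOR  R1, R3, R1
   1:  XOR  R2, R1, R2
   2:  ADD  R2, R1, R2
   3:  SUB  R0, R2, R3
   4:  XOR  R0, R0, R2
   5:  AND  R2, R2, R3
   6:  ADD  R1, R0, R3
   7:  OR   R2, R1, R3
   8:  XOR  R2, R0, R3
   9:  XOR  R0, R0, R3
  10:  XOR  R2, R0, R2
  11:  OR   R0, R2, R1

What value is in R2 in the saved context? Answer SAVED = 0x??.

SAVED = 0xc1

after  0: R0=0x9d R1=0xb8 R2=0x95 R3=0xd1  N=1 Z=0
after  1: R0=0x9d R1=0xb8 R2=0x2d R3=0xd1  N=0 Z=0
after  2: R0=0x9d R1=0xb8 R2=0xe5 R3=0xd1  N=1 Z=0
after  3: R0=0x14 R1=0xb8 R2=0xe5 R3=0xd1  N=0 Z=0
after  4: R0=0xf1 R1=0xb8 R2=0xe5 R3=0xd1  N=1 Z=0
after  5: R0=0xf1 R1=0xb8 R2=0xc1 R3=0xd1  N=1 Z=0
after  6: R0=0xf1 R1=0xc2 R2=0xc1 R3=0xd1  N=1 Z=0
-- IRQ taken; context saved, return-PC = 7 --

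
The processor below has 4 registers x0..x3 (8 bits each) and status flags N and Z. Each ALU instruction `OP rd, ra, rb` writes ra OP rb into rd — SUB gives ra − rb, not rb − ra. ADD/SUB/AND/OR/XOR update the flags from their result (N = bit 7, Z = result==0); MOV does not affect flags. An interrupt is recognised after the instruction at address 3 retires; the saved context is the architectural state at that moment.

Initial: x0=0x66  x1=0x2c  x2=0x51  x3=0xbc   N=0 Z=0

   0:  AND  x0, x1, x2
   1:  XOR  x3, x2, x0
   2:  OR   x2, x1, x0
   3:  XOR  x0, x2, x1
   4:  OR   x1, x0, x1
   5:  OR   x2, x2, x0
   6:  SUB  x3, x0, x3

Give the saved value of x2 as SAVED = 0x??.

SAVED = 0x2c

after  0: x0=0x00 x1=0x2c x2=0x51 x3=0xbc  N=0 Z=1
after  1: x0=0x00 x1=0x2c x2=0x51 x3=0x51  N=0 Z=0
after  2: x0=0x00 x1=0x2c x2=0x2c x3=0x51  N=0 Z=0
after  3: x0=0x00 x1=0x2c x2=0x2c x3=0x51  N=0 Z=1
-- IRQ taken; context saved, return-PC = 4 --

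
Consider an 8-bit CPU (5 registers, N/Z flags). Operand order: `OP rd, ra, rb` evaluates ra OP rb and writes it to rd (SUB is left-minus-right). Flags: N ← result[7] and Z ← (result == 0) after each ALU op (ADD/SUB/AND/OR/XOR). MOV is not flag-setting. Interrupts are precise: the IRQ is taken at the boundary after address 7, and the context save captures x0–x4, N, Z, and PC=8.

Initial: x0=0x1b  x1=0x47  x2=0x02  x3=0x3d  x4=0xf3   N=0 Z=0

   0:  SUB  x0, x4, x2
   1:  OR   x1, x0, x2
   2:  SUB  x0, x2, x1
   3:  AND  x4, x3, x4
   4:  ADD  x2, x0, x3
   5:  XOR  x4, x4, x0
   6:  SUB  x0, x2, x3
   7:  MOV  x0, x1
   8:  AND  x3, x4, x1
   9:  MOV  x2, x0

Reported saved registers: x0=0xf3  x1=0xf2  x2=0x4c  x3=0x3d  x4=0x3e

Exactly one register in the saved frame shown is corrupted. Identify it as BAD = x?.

after  0: x0=0xf1 x1=0x47 x2=0x02 x3=0x3d x4=0xf3  N=1 Z=0
after  1: x0=0xf1 x1=0xf3 x2=0x02 x3=0x3d x4=0xf3  N=1 Z=0
after  2: x0=0x0f x1=0xf3 x2=0x02 x3=0x3d x4=0xf3  N=0 Z=0
after  3: x0=0x0f x1=0xf3 x2=0x02 x3=0x3d x4=0x31  N=0 Z=0
after  4: x0=0x0f x1=0xf3 x2=0x4c x3=0x3d x4=0x31  N=0 Z=0
after  5: x0=0x0f x1=0xf3 x2=0x4c x3=0x3d x4=0x3e  N=0 Z=0
after  6: x0=0x0f x1=0xf3 x2=0x4c x3=0x3d x4=0x3e  N=0 Z=0
after  7: x0=0xf3 x1=0xf3 x2=0x4c x3=0x3d x4=0x3e  N=0 Z=0
-- IRQ taken; context saved, return-PC = 8 --
mismatch: x1: reported 0xf2 vs actual 0xf3

BAD = x1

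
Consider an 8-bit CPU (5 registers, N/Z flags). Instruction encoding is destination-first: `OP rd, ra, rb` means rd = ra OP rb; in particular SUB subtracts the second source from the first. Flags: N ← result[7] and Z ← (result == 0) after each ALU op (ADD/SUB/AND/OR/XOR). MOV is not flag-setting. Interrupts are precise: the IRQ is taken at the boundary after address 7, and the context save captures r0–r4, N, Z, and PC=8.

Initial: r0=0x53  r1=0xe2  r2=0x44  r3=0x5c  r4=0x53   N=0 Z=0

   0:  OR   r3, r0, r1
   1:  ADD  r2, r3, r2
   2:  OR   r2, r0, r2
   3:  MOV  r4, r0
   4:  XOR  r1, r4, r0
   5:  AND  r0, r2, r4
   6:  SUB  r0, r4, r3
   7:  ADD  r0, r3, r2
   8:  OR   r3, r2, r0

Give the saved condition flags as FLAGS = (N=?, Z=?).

FLAGS = (N=0, Z=0)

after  0: r0=0x53 r1=0xe2 r2=0x44 r3=0xf3 r4=0x53  N=1 Z=0
after  1: r0=0x53 r1=0xe2 r2=0x37 r3=0xf3 r4=0x53  N=0 Z=0
after  2: r0=0x53 r1=0xe2 r2=0x77 r3=0xf3 r4=0x53  N=0 Z=0
after  3: r0=0x53 r1=0xe2 r2=0x77 r3=0xf3 r4=0x53  N=0 Z=0
after  4: r0=0x53 r1=0x00 r2=0x77 r3=0xf3 r4=0x53  N=0 Z=1
after  5: r0=0x53 r1=0x00 r2=0x77 r3=0xf3 r4=0x53  N=0 Z=0
after  6: r0=0x60 r1=0x00 r2=0x77 r3=0xf3 r4=0x53  N=0 Z=0
after  7: r0=0x6a r1=0x00 r2=0x77 r3=0xf3 r4=0x53  N=0 Z=0
-- IRQ taken; context saved, return-PC = 8 --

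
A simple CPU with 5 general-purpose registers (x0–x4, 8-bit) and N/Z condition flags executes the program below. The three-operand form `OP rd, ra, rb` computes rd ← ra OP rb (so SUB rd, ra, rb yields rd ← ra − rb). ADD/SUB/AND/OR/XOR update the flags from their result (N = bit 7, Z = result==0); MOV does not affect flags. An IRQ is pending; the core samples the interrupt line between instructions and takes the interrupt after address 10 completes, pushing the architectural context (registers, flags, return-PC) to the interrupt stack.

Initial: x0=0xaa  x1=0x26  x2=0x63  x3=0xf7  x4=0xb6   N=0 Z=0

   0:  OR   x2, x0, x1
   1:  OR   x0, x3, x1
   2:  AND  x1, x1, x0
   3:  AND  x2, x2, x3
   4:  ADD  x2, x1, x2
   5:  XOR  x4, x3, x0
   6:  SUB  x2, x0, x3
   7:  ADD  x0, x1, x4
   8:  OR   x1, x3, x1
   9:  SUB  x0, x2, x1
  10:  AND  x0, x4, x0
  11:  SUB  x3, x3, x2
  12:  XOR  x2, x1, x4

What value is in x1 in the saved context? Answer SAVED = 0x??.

after  0: x0=0xaa x1=0x26 x2=0xae x3=0xf7 x4=0xb6  N=1 Z=0
after  1: x0=0xf7 x1=0x26 x2=0xae x3=0xf7 x4=0xb6  N=1 Z=0
after  2: x0=0xf7 x1=0x26 x2=0xae x3=0xf7 x4=0xb6  N=0 Z=0
after  3: x0=0xf7 x1=0x26 x2=0xa6 x3=0xf7 x4=0xb6  N=1 Z=0
after  4: x0=0xf7 x1=0x26 x2=0xcc x3=0xf7 x4=0xb6  N=1 Z=0
after  5: x0=0xf7 x1=0x26 x2=0xcc x3=0xf7 x4=0x00  N=0 Z=1
after  6: x0=0xf7 x1=0x26 x2=0x00 x3=0xf7 x4=0x00  N=0 Z=1
after  7: x0=0x26 x1=0x26 x2=0x00 x3=0xf7 x4=0x00  N=0 Z=0
after  8: x0=0x26 x1=0xf7 x2=0x00 x3=0xf7 x4=0x00  N=1 Z=0
after  9: x0=0x09 x1=0xf7 x2=0x00 x3=0xf7 x4=0x00  N=0 Z=0
after 10: x0=0x00 x1=0xf7 x2=0x00 x3=0xf7 x4=0x00  N=0 Z=1
-- IRQ taken; context saved, return-PC = 11 --

SAVED = 0xf7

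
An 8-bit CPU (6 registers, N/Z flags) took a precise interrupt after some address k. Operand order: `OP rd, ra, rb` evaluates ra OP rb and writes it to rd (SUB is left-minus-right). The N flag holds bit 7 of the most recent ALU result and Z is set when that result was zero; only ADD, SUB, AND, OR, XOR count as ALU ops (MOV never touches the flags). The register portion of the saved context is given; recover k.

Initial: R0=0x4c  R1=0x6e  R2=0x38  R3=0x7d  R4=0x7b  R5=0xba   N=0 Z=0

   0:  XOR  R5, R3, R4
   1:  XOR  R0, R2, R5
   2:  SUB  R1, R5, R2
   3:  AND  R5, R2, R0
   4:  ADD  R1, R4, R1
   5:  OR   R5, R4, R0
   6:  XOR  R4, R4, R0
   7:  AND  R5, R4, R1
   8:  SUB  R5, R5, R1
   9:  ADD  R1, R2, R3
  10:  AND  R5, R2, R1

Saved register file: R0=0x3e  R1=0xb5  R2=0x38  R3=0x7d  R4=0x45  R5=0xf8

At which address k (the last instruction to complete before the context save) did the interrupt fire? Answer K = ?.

K = 9

after  0: R0=0x4c R1=0x6e R2=0x38 R3=0x7d R4=0x7b R5=0x06  N=0 Z=0
after  1: R0=0x3e R1=0x6e R2=0x38 R3=0x7d R4=0x7b R5=0x06  N=0 Z=0
after  2: R0=0x3e R1=0xce R2=0x38 R3=0x7d R4=0x7b R5=0x06  N=1 Z=0
after  3: R0=0x3e R1=0xce R2=0x38 R3=0x7d R4=0x7b R5=0x38  N=0 Z=0
after  4: R0=0x3e R1=0x49 R2=0x38 R3=0x7d R4=0x7b R5=0x38  N=0 Z=0
after  5: R0=0x3e R1=0x49 R2=0x38 R3=0x7d R4=0x7b R5=0x7f  N=0 Z=0
after  6: R0=0x3e R1=0x49 R2=0x38 R3=0x7d R4=0x45 R5=0x7f  N=0 Z=0
after  7: R0=0x3e R1=0x49 R2=0x38 R3=0x7d R4=0x45 R5=0x41  N=0 Z=0
after  8: R0=0x3e R1=0x49 R2=0x38 R3=0x7d R4=0x45 R5=0xf8  N=1 Z=0
after  9: R0=0x3e R1=0xb5 R2=0x38 R3=0x7d R4=0x45 R5=0xf8  N=1 Z=0
-- IRQ taken; context saved, return-PC = 10 --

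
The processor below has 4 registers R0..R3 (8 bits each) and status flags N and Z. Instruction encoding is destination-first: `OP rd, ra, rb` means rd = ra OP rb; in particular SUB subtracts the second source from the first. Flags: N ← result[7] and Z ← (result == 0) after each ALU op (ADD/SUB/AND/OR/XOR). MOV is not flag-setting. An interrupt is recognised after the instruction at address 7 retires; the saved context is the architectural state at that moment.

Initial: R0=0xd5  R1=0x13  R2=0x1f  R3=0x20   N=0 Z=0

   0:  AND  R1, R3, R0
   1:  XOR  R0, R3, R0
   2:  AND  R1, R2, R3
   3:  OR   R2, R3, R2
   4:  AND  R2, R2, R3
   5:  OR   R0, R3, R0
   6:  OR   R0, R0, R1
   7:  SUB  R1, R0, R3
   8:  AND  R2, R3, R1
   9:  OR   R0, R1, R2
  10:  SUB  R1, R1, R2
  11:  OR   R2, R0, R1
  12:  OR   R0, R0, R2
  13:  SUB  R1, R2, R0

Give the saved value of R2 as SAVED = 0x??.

after  0: R0=0xd5 R1=0x00 R2=0x1f R3=0x20  N=0 Z=1
after  1: R0=0xf5 R1=0x00 R2=0x1f R3=0x20  N=1 Z=0
after  2: R0=0xf5 R1=0x00 R2=0x1f R3=0x20  N=0 Z=1
after  3: R0=0xf5 R1=0x00 R2=0x3f R3=0x20  N=0 Z=0
after  4: R0=0xf5 R1=0x00 R2=0x20 R3=0x20  N=0 Z=0
after  5: R0=0xf5 R1=0x00 R2=0x20 R3=0x20  N=1 Z=0
after  6: R0=0xf5 R1=0x00 R2=0x20 R3=0x20  N=1 Z=0
after  7: R0=0xf5 R1=0xd5 R2=0x20 R3=0x20  N=1 Z=0
-- IRQ taken; context saved, return-PC = 8 --

SAVED = 0x20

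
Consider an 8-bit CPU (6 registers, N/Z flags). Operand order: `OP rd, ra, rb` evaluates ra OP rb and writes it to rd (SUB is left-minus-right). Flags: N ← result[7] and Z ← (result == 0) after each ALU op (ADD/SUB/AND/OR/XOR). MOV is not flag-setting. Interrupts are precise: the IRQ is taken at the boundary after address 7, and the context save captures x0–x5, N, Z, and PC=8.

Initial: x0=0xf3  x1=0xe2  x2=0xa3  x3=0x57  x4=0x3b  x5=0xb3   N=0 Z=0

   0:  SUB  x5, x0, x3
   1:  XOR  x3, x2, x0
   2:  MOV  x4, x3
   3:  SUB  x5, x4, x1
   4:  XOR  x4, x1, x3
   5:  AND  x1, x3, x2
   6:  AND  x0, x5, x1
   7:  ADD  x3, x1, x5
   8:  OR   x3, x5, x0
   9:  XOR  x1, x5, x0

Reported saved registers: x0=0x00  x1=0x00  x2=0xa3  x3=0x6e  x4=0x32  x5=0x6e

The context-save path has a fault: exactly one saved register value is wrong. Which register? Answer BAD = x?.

after  0: x0=0xf3 x1=0xe2 x2=0xa3 x3=0x57 x4=0x3b x5=0x9c  N=1 Z=0
after  1: x0=0xf3 x1=0xe2 x2=0xa3 x3=0x50 x4=0x3b x5=0x9c  N=0 Z=0
after  2: x0=0xf3 x1=0xe2 x2=0xa3 x3=0x50 x4=0x50 x5=0x9c  N=0 Z=0
after  3: x0=0xf3 x1=0xe2 x2=0xa3 x3=0x50 x4=0x50 x5=0x6e  N=0 Z=0
after  4: x0=0xf3 x1=0xe2 x2=0xa3 x3=0x50 x4=0xb2 x5=0x6e  N=1 Z=0
after  5: x0=0xf3 x1=0x00 x2=0xa3 x3=0x50 x4=0xb2 x5=0x6e  N=0 Z=1
after  6: x0=0x00 x1=0x00 x2=0xa3 x3=0x50 x4=0xb2 x5=0x6e  N=0 Z=1
after  7: x0=0x00 x1=0x00 x2=0xa3 x3=0x6e x4=0xb2 x5=0x6e  N=0 Z=0
-- IRQ taken; context saved, return-PC = 8 --
mismatch: x4: reported 0x32 vs actual 0xb2

BAD = x4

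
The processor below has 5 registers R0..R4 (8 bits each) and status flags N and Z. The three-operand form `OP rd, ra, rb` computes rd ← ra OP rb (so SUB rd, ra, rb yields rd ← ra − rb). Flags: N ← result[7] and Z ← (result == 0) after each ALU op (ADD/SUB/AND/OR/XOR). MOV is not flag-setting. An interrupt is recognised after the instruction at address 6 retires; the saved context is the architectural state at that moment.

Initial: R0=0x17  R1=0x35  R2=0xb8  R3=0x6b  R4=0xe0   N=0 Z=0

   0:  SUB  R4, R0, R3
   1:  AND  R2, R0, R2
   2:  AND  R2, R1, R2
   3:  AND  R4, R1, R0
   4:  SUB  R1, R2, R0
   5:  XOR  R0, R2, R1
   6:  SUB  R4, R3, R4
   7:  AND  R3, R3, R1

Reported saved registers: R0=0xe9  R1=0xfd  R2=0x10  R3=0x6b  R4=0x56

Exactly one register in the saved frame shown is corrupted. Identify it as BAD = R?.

after  0: R0=0x17 R1=0x35 R2=0xb8 R3=0x6b R4=0xac  N=1 Z=0
after  1: R0=0x17 R1=0x35 R2=0x10 R3=0x6b R4=0xac  N=0 Z=0
after  2: R0=0x17 R1=0x35 R2=0x10 R3=0x6b R4=0xac  N=0 Z=0
after  3: R0=0x17 R1=0x35 R2=0x10 R3=0x6b R4=0x15  N=0 Z=0
after  4: R0=0x17 R1=0xf9 R2=0x10 R3=0x6b R4=0x15  N=1 Z=0
after  5: R0=0xe9 R1=0xf9 R2=0x10 R3=0x6b R4=0x15  N=1 Z=0
after  6: R0=0xe9 R1=0xf9 R2=0x10 R3=0x6b R4=0x56  N=0 Z=0
-- IRQ taken; context saved, return-PC = 7 --
mismatch: R1: reported 0xfd vs actual 0xf9

BAD = R1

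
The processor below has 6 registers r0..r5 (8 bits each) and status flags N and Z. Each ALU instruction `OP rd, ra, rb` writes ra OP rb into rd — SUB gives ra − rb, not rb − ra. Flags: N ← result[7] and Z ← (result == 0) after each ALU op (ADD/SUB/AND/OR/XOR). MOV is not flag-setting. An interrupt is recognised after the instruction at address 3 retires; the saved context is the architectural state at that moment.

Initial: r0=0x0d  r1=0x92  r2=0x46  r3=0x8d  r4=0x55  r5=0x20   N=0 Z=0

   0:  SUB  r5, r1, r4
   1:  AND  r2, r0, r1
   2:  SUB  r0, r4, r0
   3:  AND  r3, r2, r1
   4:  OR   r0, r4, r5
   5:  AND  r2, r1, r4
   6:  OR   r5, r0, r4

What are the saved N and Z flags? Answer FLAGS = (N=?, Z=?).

after  0: r0=0x0d r1=0x92 r2=0x46 r3=0x8d r4=0x55 r5=0x3d  N=0 Z=0
after  1: r0=0x0d r1=0x92 r2=0x00 r3=0x8d r4=0x55 r5=0x3d  N=0 Z=1
after  2: r0=0x48 r1=0x92 r2=0x00 r3=0x8d r4=0x55 r5=0x3d  N=0 Z=0
after  3: r0=0x48 r1=0x92 r2=0x00 r3=0x00 r4=0x55 r5=0x3d  N=0 Z=1
-- IRQ taken; context saved, return-PC = 4 --

FLAGS = (N=0, Z=1)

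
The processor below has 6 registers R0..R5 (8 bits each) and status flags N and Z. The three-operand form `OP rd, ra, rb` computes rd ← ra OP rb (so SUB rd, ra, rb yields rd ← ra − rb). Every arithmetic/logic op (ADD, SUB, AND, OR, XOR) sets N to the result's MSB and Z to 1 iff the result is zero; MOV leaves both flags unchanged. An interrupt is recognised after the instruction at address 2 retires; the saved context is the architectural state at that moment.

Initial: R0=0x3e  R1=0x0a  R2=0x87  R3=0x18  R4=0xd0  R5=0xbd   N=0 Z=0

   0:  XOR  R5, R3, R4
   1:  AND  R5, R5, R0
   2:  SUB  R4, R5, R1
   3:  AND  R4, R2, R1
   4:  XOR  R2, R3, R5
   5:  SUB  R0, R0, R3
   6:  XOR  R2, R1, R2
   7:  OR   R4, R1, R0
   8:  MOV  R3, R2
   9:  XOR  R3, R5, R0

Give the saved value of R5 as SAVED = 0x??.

SAVED = 0x08

after  0: R0=0x3e R1=0x0a R2=0x87 R3=0x18 R4=0xd0 R5=0xc8  N=1 Z=0
after  1: R0=0x3e R1=0x0a R2=0x87 R3=0x18 R4=0xd0 R5=0x08  N=0 Z=0
after  2: R0=0x3e R1=0x0a R2=0x87 R3=0x18 R4=0xfe R5=0x08  N=1 Z=0
-- IRQ taken; context saved, return-PC = 3 --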